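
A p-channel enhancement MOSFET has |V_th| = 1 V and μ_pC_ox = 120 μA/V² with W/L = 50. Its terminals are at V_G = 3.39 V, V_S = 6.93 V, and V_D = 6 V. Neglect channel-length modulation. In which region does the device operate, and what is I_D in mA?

V_SG = V_S − V_G = 6.93 − 3.39 = 3.54 V; V_SD = V_S − V_D = 6.93 − 6 = 0.93 V.
k_p = μ_pC_ox · (W/L) = 6 mA/V².
V_ov = V_SG − |V_th| = 3.54 − 1 = 2.54 V.
Since V_SD = 0.93 V < V_ov = 2.54 V, the device is in the triode region.
I_D = k_p [V_ov · V_SD − ½ V_SD²] = 6 × [2.54 × 0.93 − 0.5 × 0.93²] = 11.6 mA.

Triode; I_D = 11.6 mA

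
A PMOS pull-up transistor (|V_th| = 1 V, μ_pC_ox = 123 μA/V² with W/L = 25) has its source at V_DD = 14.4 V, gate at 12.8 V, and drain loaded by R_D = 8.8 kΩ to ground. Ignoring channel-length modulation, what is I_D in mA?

I_D = 0.553 mA

V_SG = V_DD − V_G = 14.4 − 12.8 = 1.6 V, so V_ov = 1.6 − 1 = 0.6 V.
k_p = μ_pC_ox · (W/L) = 3.075 mA/V².
Assume saturation: I_D = ½ k_p V_ov² = 0.5 × 3.075 × 0.6² = 0.553 mA, giving V_SD = V_DD − I_D R_D = 14.4 − 0.553 × 8.8 = 9.53 V.
V_SD = 9.53 V ≥ V_ov = 0.6 V, confirming saturation.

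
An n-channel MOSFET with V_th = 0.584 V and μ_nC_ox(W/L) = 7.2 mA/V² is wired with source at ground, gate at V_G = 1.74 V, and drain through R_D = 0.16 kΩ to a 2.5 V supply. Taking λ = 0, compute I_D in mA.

V_GS = V_G = 1.74 V, so V_ov = 1.74 − 0.584 = 1.16 V.
Assume saturation: I_D = ½ k_n V_ov² = 0.5 × 7.2 × 1.16² = 4.81 mA, giving V_DS = V_DD − I_D R_D = 2.5 − 4.81 × 0.16 = 1.73 V.
V_DS = 1.73 V ≥ V_ov = 1.16 V, confirming saturation.

I_D = 4.81 mA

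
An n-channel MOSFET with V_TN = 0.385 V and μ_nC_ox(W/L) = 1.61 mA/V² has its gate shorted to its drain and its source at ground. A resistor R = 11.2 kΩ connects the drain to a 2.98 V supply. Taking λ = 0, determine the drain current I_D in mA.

With gate tied to drain, V_GS = V_DS ≥ V_GS − V_TN, so the device is in saturation.
KCL at the drain: ½ k_n (V_GS − V_TN)² = (V_DD − V_GS)/R.
Let x = V_GS − 0.385. Then 9.02 x² + x − 2.595 = 0, giving x = 0.484 V (positive root), so V_GS = 0.869 V.
I_D = (V_DD − V_GS)/R = (2.98 − 0.869) / 11.2 = 0.188 mA.

I_D = 0.188 mA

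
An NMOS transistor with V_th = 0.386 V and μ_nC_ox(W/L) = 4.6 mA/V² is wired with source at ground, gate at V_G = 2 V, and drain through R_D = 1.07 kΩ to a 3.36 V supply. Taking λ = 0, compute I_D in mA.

V_GS = V_G = 2 V, so V_ov = 2 − 0.386 = 1.61 V.
Assume saturation: I_D = ½ k_n V_ov² = 0.5 × 4.6 × 1.61² = 5.99 mA, giving V_DS = V_DD − I_D R_D = 3.36 − 5.99 × 1.07 = -3.05 V.
But -3.05 V < V_ov = 1.61 V, so the device is actually in triode.
In triode I_D = k_n[V_ov V_DS − ½ V_DS²] and I_D = (V_DD − V_DS)/R_D. Equating: 2.46 V_DS² − 8.944 V_DS + 3.36 = 0, giving V_DS = 0.425 V (the root below V_ov).
I_D = (3.36 − 0.425) / 1.07 = 2.74 mA.

I_D = 2.74 mA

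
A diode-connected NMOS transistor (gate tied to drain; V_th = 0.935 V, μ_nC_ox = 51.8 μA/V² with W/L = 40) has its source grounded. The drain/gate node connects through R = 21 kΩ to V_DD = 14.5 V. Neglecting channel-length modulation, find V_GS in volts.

V_GS = 1.70 V

With gate tied to drain, V_GS = V_DS ≥ V_GS − V_th, so the device is in saturation.
k_n = μ_nC_ox · (W/L) = 2.072 mA/V².
KCL at the drain: ½ k_n (V_GS − V_th)² = (V_DD − V_GS)/R.
Let x = V_GS − 0.935. Then 21.8 x² + x − 13.56 = 0, giving x = 0.767 V (positive root), so V_GS = 1.7 V.
I_D = (V_DD − V_GS)/R = (14.5 − 1.7) / 21 = 0.609 mA.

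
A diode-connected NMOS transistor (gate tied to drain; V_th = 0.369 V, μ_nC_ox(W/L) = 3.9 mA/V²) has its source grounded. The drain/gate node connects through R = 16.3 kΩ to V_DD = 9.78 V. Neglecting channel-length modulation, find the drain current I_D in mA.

I_D = 0.545 mA

With gate tied to drain, V_GS = V_DS ≥ V_GS − V_th, so the device is in saturation.
KCL at the drain: ½ k_n (V_GS − V_th)² = (V_DD − V_GS)/R.
Let x = V_GS − 0.369. Then 31.8 x² + x − 9.411 = 0, giving x = 0.529 V (positive root), so V_GS = 0.898 V.
I_D = (V_DD − V_GS)/R = (9.78 − 0.898) / 16.3 = 0.545 mA.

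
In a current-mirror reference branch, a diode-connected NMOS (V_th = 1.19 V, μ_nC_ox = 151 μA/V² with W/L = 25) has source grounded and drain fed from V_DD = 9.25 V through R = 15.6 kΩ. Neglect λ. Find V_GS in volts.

With gate tied to drain, V_GS = V_DS ≥ V_GS − V_th, so the device is in saturation.
k_n = μ_nC_ox · (W/L) = 3.775 mA/V².
KCL at the drain: ½ k_n (V_GS − V_th)² = (V_DD − V_GS)/R.
Let x = V_GS − 1.19. Then 29.4 x² + x − 8.06 = 0, giving x = 0.506 V (positive root), so V_GS = 1.7 V.
I_D = (V_DD − V_GS)/R = (9.25 − 1.7) / 15.6 = 0.484 mA.

V_GS = 1.70 V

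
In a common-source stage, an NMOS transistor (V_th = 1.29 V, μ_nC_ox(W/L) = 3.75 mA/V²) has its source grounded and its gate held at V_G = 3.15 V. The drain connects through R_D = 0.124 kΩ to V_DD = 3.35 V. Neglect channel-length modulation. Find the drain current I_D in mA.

V_GS = V_G = 3.15 V, so V_ov = 3.15 − 1.29 = 1.86 V.
Assume saturation: I_D = ½ k_n V_ov² = 0.5 × 3.75 × 1.86² = 6.49 mA, giving V_DS = V_DD − I_D R_D = 3.35 − 6.49 × 0.124 = 2.55 V.
V_DS = 2.55 V ≥ V_ov = 1.86 V, confirming saturation.

I_D = 6.49 mA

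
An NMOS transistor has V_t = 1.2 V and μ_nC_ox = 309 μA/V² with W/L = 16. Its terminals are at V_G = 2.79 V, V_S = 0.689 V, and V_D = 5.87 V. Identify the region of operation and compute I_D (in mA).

Saturation; I_D = 2.01 mA

V_GS = V_G − V_S = 2.79 − 0.689 = 2.1 V; V_DS = V_D − V_S = 5.87 − 0.689 = 5.18 V.
k_n = μ_nC_ox · (W/L) = 4.944 mA/V².
V_ov = V_GS − V_t = 2.1 − 1.2 = 0.901 V.
Since V_DS = 5.18 V ≥ V_ov = 0.901 V, the device is in saturation.
I_D = ½ k_n V_ov² = 0.5 × 4.944 × 0.901² = 2.01 mA.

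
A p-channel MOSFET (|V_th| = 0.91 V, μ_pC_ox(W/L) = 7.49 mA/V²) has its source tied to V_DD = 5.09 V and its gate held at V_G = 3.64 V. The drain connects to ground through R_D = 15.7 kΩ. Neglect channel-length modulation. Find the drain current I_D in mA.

V_SG = V_DD − V_G = 5.09 − 3.64 = 1.45 V, so V_ov = 1.45 − 0.91 = 0.54 V.
Assume saturation: I_D = ½ k_p V_ov² = 0.5 × 7.49 × 0.54² = 1.09 mA, giving V_SD = V_DD − I_D R_D = 5.09 − 1.09 × 15.7 = -12.1 V.
But -12.1 V < V_ov = 0.54 V, so the device is actually in triode.
In triode I_D = k_p[V_ov V_SD − ½ V_SD²] and I_D = (V_DD − V_SD)/R_D. Equating: 58.8 V_SD² − 64.5 V_SD + 5.09 = 0, giving V_SD = 0.0856 V (the root below V_ov).
I_D = (5.09 − 0.0856) / 15.7 = 0.319 mA.

I_D = 0.319 mA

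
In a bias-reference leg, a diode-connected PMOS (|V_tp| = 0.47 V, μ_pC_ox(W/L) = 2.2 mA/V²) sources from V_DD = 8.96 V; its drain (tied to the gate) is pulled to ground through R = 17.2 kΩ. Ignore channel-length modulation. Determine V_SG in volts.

V_SG = 1.11 V

With gate tied to drain, V_SG = V_SD ≥ V_SG − |V_tp|, so the device is in saturation.
KCL at the drain: ½ k_p (V_SG − |V_tp|)² = (V_DD − V_SG)/R.
Let x = V_SG − 0.47. Then 18.9 x² + x − 8.49 = 0, giving x = 0.644 V (positive root), so V_SG = 1.11 V.
I_D = (V_DD − V_SG)/R = (8.96 − 1.11) / 17.2 = 0.456 mA.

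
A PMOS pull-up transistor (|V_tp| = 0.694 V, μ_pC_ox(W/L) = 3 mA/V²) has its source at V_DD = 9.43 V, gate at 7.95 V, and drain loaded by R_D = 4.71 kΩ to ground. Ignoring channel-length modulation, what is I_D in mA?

V_SG = V_DD − V_G = 9.43 − 7.95 = 1.48 V, so V_ov = 1.48 − 0.694 = 0.786 V.
Assume saturation: I_D = ½ k_p V_ov² = 0.5 × 3 × 0.786² = 0.927 mA, giving V_SD = V_DD − I_D R_D = 9.43 − 0.927 × 4.71 = 5.07 V.
V_SD = 5.07 V ≥ V_ov = 0.786 V, confirming saturation.

I_D = 0.927 mA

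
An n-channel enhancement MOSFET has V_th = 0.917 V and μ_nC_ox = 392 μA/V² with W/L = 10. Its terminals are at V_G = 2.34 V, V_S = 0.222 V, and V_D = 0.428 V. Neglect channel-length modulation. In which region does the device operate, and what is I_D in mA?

Triode; I_D = 0.887 mA

V_GS = V_G − V_S = 2.34 − 0.222 = 2.12 V; V_DS = V_D − V_S = 0.428 − 0.222 = 0.206 V.
k_n = μ_nC_ox · (W/L) = 3.92 mA/V².
V_ov = V_GS − V_th = 2.12 − 0.917 = 1.2 V.
Since V_DS = 0.206 V < V_ov = 1.2 V, the device is in the triode region.
I_D = k_n [V_ov · V_DS − ½ V_DS²] = 3.92 × [1.2 × 0.206 − 0.5 × 0.206²] = 0.887 mA.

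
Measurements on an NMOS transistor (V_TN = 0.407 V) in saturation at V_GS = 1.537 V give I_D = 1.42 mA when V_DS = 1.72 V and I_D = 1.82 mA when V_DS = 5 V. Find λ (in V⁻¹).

λ = 0.101 V⁻¹

With V_GS fixed, I_D ∝ (1 + λ V_DS) in saturation, so I_D2/I_D1 = (1 + λ V_DS2)/(1 + λ V_DS1).
1.82/1.42 = 1.282 = (1 + 5 λ)/(1 + 1.72 λ).
Solving: λ (I_D1 V_DS2 − I_D2 V_DS1) = I_D2 − I_D1, so λ = (1.82 − 1.42) / (1.42 × 5 − 1.82 × 1.72) = 0.4 / 3.97 = 0.101 V⁻¹.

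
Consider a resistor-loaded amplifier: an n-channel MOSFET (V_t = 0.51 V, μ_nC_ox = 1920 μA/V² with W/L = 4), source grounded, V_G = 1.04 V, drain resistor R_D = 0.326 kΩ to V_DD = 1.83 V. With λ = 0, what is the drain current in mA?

V_GS = V_G = 1.04 V, so V_ov = 1.04 − 0.51 = 0.53 V.
k_n = μ_nC_ox · (W/L) = 7.68 mA/V².
Assume saturation: I_D = ½ k_n V_ov² = 0.5 × 7.68 × 0.53² = 1.08 mA, giving V_DS = V_DD − I_D R_D = 1.83 − 1.08 × 0.326 = 1.48 V.
V_DS = 1.48 V ≥ V_ov = 0.53 V, confirming saturation.

I_D = 1.08 mA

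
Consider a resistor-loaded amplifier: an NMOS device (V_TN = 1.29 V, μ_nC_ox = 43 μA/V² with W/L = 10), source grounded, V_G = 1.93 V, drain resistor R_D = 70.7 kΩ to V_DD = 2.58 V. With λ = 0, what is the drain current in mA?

I_D = 0.0345 mA

V_GS = V_G = 1.93 V, so V_ov = 1.93 − 1.29 = 0.64 V.
k_n = μ_nC_ox · (W/L) = 0.43 mA/V².
Assume saturation: I_D = ½ k_n V_ov² = 0.5 × 0.43 × 0.64² = 0.0881 mA, giving V_DS = V_DD − I_D R_D = 2.58 − 0.0881 × 70.7 = -3.65 V.
But -3.65 V < V_ov = 0.64 V, so the device is actually in triode.
In triode I_D = k_n[V_ov V_DS − ½ V_DS²] and I_D = (V_DD − V_DS)/R_D. Equating: 15.2 V_DS² − 20.46 V_DS + 2.58 = 0, giving V_DS = 0.141 V (the root below V_ov).
I_D = (2.58 − 0.141) / 70.7 = 0.0345 mA.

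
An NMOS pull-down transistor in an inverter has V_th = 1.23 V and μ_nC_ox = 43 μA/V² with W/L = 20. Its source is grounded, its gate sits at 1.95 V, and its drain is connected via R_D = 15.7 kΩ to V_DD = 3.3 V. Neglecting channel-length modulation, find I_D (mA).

I_D = 0.184 mA

V_GS = V_G = 1.95 V, so V_ov = 1.95 − 1.23 = 0.72 V.
k_n = μ_nC_ox · (W/L) = 0.86 mA/V².
Assume saturation: I_D = ½ k_n V_ov² = 0.5 × 0.86 × 0.72² = 0.223 mA, giving V_DS = V_DD − I_D R_D = 3.3 − 0.223 × 15.7 = -0.2 V.
But -0.2 V < V_ov = 0.72 V, so the device is actually in triode.
In triode I_D = k_n[V_ov V_DS − ½ V_DS²] and I_D = (V_DD − V_DS)/R_D. Equating: 6.75 V_DS² − 10.72 V_DS + 3.3 = 0, giving V_DS = 0.418 V (the root below V_ov).
I_D = (3.3 − 0.418) / 15.7 = 0.184 mA.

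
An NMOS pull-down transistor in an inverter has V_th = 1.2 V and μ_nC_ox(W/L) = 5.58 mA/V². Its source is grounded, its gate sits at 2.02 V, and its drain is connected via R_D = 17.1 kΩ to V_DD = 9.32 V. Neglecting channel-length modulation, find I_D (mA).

V_GS = V_G = 2.02 V, so V_ov = 2.02 − 1.2 = 0.82 V.
Assume saturation: I_D = ½ k_n V_ov² = 0.5 × 5.58 × 0.82² = 1.88 mA, giving V_DS = V_DD − I_D R_D = 9.32 − 1.88 × 17.1 = -22.8 V.
But -22.8 V < V_ov = 0.82 V, so the device is actually in triode.
In triode I_D = k_n[V_ov V_DS − ½ V_DS²] and I_D = (V_DD − V_DS)/R_D. Equating: 47.7 V_DS² − 79.24 V_DS + 9.32 = 0, giving V_DS = 0.127 V (the root below V_ov).
I_D = (9.32 − 0.127) / 17.1 = 0.538 mA.

I_D = 0.538 mA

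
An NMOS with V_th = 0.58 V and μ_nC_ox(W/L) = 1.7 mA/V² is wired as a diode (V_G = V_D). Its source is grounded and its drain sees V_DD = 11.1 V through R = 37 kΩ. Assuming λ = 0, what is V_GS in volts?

With gate tied to drain, V_GS = V_DS ≥ V_GS − V_th, so the device is in saturation.
KCL at the drain: ½ k_n (V_GS − V_th)² = (V_DD − V_GS)/R.
Let x = V_GS − 0.58. Then 31.4 x² + x − 10.52 = 0, giving x = 0.563 V (positive root), so V_GS = 1.14 V.
I_D = (V_DD − V_GS)/R = (11.1 − 1.14) / 37 = 0.269 mA.

V_GS = 1.14 V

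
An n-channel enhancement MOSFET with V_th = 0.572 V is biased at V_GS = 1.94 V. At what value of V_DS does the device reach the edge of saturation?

V_DS,sat = 1.37 V

The boundary between triode and saturation is V_DS = V_GS − V_th = V_ov.
V_ov = 1.94 − 0.572 = 1.37 V.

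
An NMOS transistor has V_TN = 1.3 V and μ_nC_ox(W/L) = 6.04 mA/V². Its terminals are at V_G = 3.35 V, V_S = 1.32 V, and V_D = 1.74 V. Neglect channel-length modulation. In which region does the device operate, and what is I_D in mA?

Triode; I_D = 1.32 mA

V_GS = V_G − V_S = 3.35 − 1.32 = 2.03 V; V_DS = V_D − V_S = 1.74 − 1.32 = 0.42 V.
V_ov = V_GS − V_TN = 2.03 − 1.3 = 0.73 V.
Since V_DS = 0.42 V < V_ov = 0.73 V, the device is in the triode region.
I_D = k_n [V_ov · V_DS − ½ V_DS²] = 6.04 × [0.73 × 0.42 − 0.5 × 0.42²] = 1.32 mA.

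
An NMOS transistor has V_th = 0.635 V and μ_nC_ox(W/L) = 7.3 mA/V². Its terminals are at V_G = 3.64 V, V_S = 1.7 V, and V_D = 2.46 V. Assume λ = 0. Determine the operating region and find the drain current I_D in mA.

Triode; I_D = 5.13 mA

V_GS = V_G − V_S = 3.64 − 1.7 = 1.94 V; V_DS = V_D − V_S = 2.46 − 1.7 = 0.76 V.
V_ov = V_GS − V_th = 1.94 − 0.635 = 1.31 V.
Since V_DS = 0.76 V < V_ov = 1.31 V, the device is in the triode region.
I_D = k_n [V_ov · V_DS − ½ V_DS²] = 7.3 × [1.31 × 0.76 − 0.5 × 0.76²] = 5.13 mA.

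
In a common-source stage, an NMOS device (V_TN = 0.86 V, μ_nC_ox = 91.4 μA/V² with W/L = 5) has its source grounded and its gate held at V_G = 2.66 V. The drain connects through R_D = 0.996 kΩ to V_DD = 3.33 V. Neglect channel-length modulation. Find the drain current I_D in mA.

V_GS = V_G = 2.66 V, so V_ov = 2.66 − 0.86 = 1.8 V.
k_n = μ_nC_ox · (W/L) = 0.457 mA/V².
Assume saturation: I_D = ½ k_n V_ov² = 0.5 × 0.457 × 1.8² = 0.74 mA, giving V_DS = V_DD − I_D R_D = 3.33 − 0.74 × 0.996 = 2.59 V.
V_DS = 2.59 V ≥ V_ov = 1.8 V, confirming saturation.

I_D = 0.740 mA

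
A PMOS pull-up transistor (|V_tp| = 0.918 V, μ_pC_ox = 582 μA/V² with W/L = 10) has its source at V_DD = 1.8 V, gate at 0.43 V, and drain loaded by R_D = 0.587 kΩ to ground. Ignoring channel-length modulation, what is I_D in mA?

I_D = 0.595 mA

V_SG = V_DD − V_G = 1.8 − 0.43 = 1.37 V, so V_ov = 1.37 − 0.918 = 0.452 V.
k_p = μ_pC_ox · (W/L) = 5.82 mA/V².
Assume saturation: I_D = ½ k_p V_ov² = 0.5 × 5.82 × 0.452² = 0.595 mA, giving V_SD = V_DD − I_D R_D = 1.8 − 0.595 × 0.587 = 1.45 V.
V_SD = 1.45 V ≥ V_ov = 0.452 V, confirming saturation.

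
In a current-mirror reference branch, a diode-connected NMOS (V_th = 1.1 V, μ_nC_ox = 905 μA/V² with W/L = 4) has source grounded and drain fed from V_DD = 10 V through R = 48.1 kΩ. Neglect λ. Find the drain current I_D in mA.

With gate tied to drain, V_GS = V_DS ≥ V_GS − V_th, so the device is in saturation.
k_n = μ_nC_ox · (W/L) = 3.62 mA/V².
KCL at the drain: ½ k_n (V_GS − V_th)² = (V_DD − V_GS)/R.
Let x = V_GS − 1.1. Then 87.1 x² + x − 8.9 = 0, giving x = 0.314 V (positive root), so V_GS = 1.41 V.
I_D = (V_DD − V_GS)/R = (10 − 1.41) / 48.1 = 0.179 mA.

I_D = 0.179 mA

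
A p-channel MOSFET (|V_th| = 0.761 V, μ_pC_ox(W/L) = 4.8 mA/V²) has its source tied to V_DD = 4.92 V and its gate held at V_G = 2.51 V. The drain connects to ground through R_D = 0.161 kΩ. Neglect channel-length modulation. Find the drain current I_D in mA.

I_D = 6.53 mA

V_SG = V_DD − V_G = 4.92 − 2.51 = 2.41 V, so V_ov = 2.41 − 0.761 = 1.65 V.
Assume saturation: I_D = ½ k_p V_ov² = 0.5 × 4.8 × 1.65² = 6.53 mA, giving V_SD = V_DD − I_D R_D = 4.92 − 6.53 × 0.161 = 3.87 V.
V_SD = 3.87 V ≥ V_ov = 1.65 V, confirming saturation.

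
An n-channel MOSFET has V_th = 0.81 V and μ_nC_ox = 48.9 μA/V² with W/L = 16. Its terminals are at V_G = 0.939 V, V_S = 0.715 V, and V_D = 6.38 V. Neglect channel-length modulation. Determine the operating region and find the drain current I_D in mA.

V_GS = V_G − V_S = 0.939 − 0.715 = 0.224 V; V_DS = V_D − V_S = 6.38 − 0.715 = 5.67 V.
V_GS = 0.224 V < V_th = 0.81 V, so the transistor is in cutoff.

Cutoff; I_D = 0 mA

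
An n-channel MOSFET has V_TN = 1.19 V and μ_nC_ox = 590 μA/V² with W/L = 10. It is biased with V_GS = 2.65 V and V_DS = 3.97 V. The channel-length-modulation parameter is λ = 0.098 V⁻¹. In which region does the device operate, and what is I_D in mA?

k_n = μ_nC_ox · (W/L) = 5.9 mA/V².
V_ov = V_GS − V_TN = 2.65 − 1.19 = 1.46 V.
Since V_DS = 3.97 V ≥ V_ov = 1.46 V, the device is in saturation.
I_D = ½ k_n V_ov² (1 + λ V_DS) = 0.5 × 5.9 × 1.46² × (1 + 0.098 × 3.97) = 8.73 mA.

Saturation; I_D = 8.73 mA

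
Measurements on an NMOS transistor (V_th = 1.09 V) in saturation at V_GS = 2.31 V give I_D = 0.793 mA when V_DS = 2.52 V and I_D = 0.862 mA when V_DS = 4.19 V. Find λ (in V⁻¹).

λ = 0.0600 V⁻¹

With V_GS fixed, I_D ∝ (1 + λ V_DS) in saturation, so I_D2/I_D1 = (1 + λ V_DS2)/(1 + λ V_DS1).
0.862/0.793 = 1.087 = (1 + 4.19 λ)/(1 + 2.52 λ).
Solving: λ (I_D1 V_DS2 − I_D2 V_DS1) = I_D2 − I_D1, so λ = (0.862 − 0.793) / (0.793 × 4.19 − 0.862 × 2.52) = 0.069 / 1.15 = 0.06 V⁻¹.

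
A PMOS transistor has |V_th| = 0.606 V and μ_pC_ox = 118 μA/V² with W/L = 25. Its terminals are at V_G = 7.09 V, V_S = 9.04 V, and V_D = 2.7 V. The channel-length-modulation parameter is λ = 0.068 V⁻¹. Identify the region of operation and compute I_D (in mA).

Saturation; I_D = 3.81 mA

V_SG = V_S − V_G = 9.04 − 7.09 = 1.95 V; V_SD = V_S − V_D = 9.04 − 2.7 = 6.34 V.
k_p = μ_pC_ox · (W/L) = 2.95 mA/V².
V_ov = V_SG − |V_th| = 1.95 − 0.606 = 1.34 V.
Since V_SD = 6.34 V ≥ V_ov = 1.34 V, the device is in saturation.
I_D = ½ k_p V_ov² (1 + λ V_SD) = 0.5 × 2.95 × 1.34² × (1 + 0.068 × 6.34) = 3.81 mA.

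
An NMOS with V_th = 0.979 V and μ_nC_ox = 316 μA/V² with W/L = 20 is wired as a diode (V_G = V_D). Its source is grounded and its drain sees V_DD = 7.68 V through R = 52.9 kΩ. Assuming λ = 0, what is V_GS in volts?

V_GS = 1.18 V

With gate tied to drain, V_GS = V_DS ≥ V_GS − V_th, so the device is in saturation.
k_n = μ_nC_ox · (W/L) = 6.32 mA/V².
KCL at the drain: ½ k_n (V_GS − V_th)² = (V_DD − V_GS)/R.
Let x = V_GS − 0.979. Then 167 x² + x − 6.701 = 0, giving x = 0.197 V (positive root), so V_GS = 1.18 V.
I_D = (V_DD − V_GS)/R = (7.68 − 1.18) / 52.9 = 0.123 mA.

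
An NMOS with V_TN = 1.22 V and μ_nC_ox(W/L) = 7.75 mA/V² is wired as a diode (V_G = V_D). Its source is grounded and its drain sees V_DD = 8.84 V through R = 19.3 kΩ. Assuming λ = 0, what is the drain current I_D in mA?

With gate tied to drain, V_GS = V_DS ≥ V_GS − V_TN, so the device is in saturation.
KCL at the drain: ½ k_n (V_GS − V_TN)² = (V_DD − V_GS)/R.
Let x = V_GS − 1.22. Then 74.8 x² + x − 7.62 = 0, giving x = 0.313 V (positive root), so V_GS = 1.53 V.
I_D = (V_DD − V_GS)/R = (8.84 − 1.53) / 19.3 = 0.379 mA.

I_D = 0.379 mA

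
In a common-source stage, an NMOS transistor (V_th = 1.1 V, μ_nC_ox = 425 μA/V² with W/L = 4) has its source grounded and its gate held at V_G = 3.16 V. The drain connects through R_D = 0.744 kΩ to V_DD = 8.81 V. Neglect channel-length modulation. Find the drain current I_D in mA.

I_D = 3.61 mA

V_GS = V_G = 3.16 V, so V_ov = 3.16 − 1.1 = 2.06 V.
k_n = μ_nC_ox · (W/L) = 1.7 mA/V².
Assume saturation: I_D = ½ k_n V_ov² = 0.5 × 1.7 × 2.06² = 3.61 mA, giving V_DS = V_DD − I_D R_D = 8.81 − 3.61 × 0.744 = 6.13 V.
V_DS = 6.13 V ≥ V_ov = 2.06 V, confirming saturation.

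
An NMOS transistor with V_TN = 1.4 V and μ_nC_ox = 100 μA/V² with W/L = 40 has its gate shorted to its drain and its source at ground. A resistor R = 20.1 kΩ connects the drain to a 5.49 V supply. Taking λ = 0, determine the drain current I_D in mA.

I_D = 0.188 mA

With gate tied to drain, V_GS = V_DS ≥ V_GS − V_TN, so the device is in saturation.
k_n = μ_nC_ox · (W/L) = 4 mA/V².
KCL at the drain: ½ k_n (V_GS − V_TN)² = (V_DD − V_GS)/R.
Let x = V_GS − 1.4. Then 40.2 x² + x − 4.09 = 0, giving x = 0.307 V (positive root), so V_GS = 1.71 V.
I_D = (V_DD − V_GS)/R = (5.49 − 1.71) / 20.1 = 0.188 mA.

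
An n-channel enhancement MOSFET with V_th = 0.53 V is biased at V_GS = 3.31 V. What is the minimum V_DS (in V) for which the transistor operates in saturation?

The boundary between triode and saturation is V_DS = V_GS − V_th = V_ov.
V_ov = 3.31 − 0.53 = 2.78 V.

V_DS,sat = 2.78 V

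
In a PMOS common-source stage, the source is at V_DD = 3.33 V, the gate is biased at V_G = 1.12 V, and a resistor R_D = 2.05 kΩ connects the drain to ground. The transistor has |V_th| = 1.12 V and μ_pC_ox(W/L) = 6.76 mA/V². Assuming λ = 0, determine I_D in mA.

I_D = 1.51 mA

V_SG = V_DD − V_G = 3.33 − 1.12 = 2.21 V, so V_ov = 2.21 − 1.12 = 1.09 V.
Assume saturation: I_D = ½ k_p V_ov² = 0.5 × 6.76 × 1.09² = 4.02 mA, giving V_SD = V_DD − I_D R_D = 3.33 − 4.02 × 2.05 = -4.9 V.
But -4.9 V < V_ov = 1.09 V, so the device is actually in triode.
In triode I_D = k_p[V_ov V_SD − ½ V_SD²] and I_D = (V_DD − V_SD)/R_D. Equating: 6.93 V_SD² − 16.11 V_SD + 3.33 = 0, giving V_SD = 0.229 V (the root below V_ov).
I_D = (3.33 − 0.229) / 2.05 = 1.51 mA.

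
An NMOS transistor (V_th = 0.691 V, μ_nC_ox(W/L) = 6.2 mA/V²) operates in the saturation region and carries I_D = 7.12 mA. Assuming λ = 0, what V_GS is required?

V_GS = 2.21 V

In saturation I_D = ½ k_n (V_GS − V_th)², so V_GS − V_th = √(2 I_D / k_n) = √(2 × 7.12 / 6.2) = 1.52 V.
V_GS = 0.691 + 1.52 = 2.21 V.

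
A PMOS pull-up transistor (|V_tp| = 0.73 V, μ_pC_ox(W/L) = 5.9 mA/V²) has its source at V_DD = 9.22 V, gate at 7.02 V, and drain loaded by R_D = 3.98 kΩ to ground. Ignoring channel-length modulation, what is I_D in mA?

V_SG = V_DD − V_G = 9.22 − 7.02 = 2.2 V, so V_ov = 2.2 − 0.73 = 1.47 V.
Assume saturation: I_D = ½ k_p V_ov² = 0.5 × 5.9 × 1.47² = 6.37 mA, giving V_SD = V_DD − I_D R_D = 9.22 − 6.37 × 3.98 = -16.2 V.
But -16.2 V < V_ov = 1.47 V, so the device is actually in triode.
In triode I_D = k_p[V_ov V_SD − ½ V_SD²] and I_D = (V_DD − V_SD)/R_D. Equating: 11.7 V_SD² − 35.52 V_SD + 9.22 = 0, giving V_SD = 0.287 V (the root below V_ov).
I_D = (9.22 − 0.287) / 3.98 = 2.24 mA.

I_D = 2.24 mA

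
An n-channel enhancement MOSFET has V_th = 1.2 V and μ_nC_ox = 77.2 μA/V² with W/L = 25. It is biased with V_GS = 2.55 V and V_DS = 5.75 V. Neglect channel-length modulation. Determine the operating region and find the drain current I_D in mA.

k_n = μ_nC_ox · (W/L) = 1.93 mA/V².
V_ov = V_GS − V_th = 2.55 − 1.2 = 1.35 V.
Since V_DS = 5.75 V ≥ V_ov = 1.35 V, the device is in saturation.
I_D = ½ k_n V_ov² = 0.5 × 1.93 × 1.35² = 1.76 mA.

Saturation; I_D = 1.76 mA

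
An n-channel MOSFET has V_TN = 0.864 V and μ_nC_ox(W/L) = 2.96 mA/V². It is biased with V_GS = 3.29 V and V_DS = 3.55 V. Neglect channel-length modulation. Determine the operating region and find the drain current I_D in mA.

V_ov = V_GS − V_TN = 3.29 − 0.864 = 2.43 V.
Since V_DS = 3.55 V ≥ V_ov = 2.43 V, the device is in saturation.
I_D = ½ k_n V_ov² = 0.5 × 2.96 × 2.43² = 8.71 mA.

Saturation; I_D = 8.71 mA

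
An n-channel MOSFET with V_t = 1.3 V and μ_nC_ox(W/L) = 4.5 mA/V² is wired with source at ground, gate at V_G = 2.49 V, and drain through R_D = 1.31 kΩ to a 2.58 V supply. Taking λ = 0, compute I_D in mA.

I_D = 1.68 mA

V_GS = V_G = 2.49 V, so V_ov = 2.49 − 1.3 = 1.19 V.
Assume saturation: I_D = ½ k_n V_ov² = 0.5 × 4.5 × 1.19² = 3.19 mA, giving V_DS = V_DD − I_D R_D = 2.58 − 3.19 × 1.31 = -1.59 V.
But -1.59 V < V_ov = 1.19 V, so the device is actually in triode.
In triode I_D = k_n[V_ov V_DS − ½ V_DS²] and I_D = (V_DD − V_DS)/R_D. Equating: 2.95 V_DS² − 8.015 V_DS + 2.58 = 0, giving V_DS = 0.373 V (the root below V_ov).
I_D = (2.58 − 0.373) / 1.31 = 1.68 mA.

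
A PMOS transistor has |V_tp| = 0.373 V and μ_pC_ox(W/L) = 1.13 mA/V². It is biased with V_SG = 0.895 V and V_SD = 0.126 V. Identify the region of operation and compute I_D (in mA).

Triode; I_D = 0.0654 mA

V_ov = V_SG − |V_tp| = 0.895 − 0.373 = 0.522 V.
Since V_SD = 0.126 V < V_ov = 0.522 V, the device is in the triode region.
I_D = k_p [V_ov · V_SD − ½ V_SD²] = 1.13 × [0.522 × 0.126 − 0.5 × 0.126²] = 0.0654 mA.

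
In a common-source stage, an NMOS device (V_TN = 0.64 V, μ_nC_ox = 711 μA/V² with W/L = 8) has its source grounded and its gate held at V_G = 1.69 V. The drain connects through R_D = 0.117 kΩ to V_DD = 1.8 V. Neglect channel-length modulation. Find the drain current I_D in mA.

I_D = 3.14 mA

V_GS = V_G = 1.69 V, so V_ov = 1.69 − 0.64 = 1.05 V.
k_n = μ_nC_ox · (W/L) = 5.688 mA/V².
Assume saturation: I_D = ½ k_n V_ov² = 0.5 × 5.688 × 1.05² = 3.14 mA, giving V_DS = V_DD − I_D R_D = 1.8 − 3.14 × 0.117 = 1.43 V.
V_DS = 1.43 V ≥ V_ov = 1.05 V, confirming saturation.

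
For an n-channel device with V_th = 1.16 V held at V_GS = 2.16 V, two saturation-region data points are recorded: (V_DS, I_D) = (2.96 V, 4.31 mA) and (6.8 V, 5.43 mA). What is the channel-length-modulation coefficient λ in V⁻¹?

With V_GS fixed, I_D ∝ (1 + λ V_DS) in saturation, so I_D2/I_D1 = (1 + λ V_DS2)/(1 + λ V_DS1).
5.43/4.31 = 1.26 = (1 + 6.8 λ)/(1 + 2.96 λ).
Solving: λ (I_D1 V_DS2 − I_D2 V_DS1) = I_D2 − I_D1, so λ = (5.43 − 4.31) / (4.31 × 6.8 − 5.43 × 2.96) = 1.12 / 13.2 = 0.0846 V⁻¹.

λ = 0.0846 V⁻¹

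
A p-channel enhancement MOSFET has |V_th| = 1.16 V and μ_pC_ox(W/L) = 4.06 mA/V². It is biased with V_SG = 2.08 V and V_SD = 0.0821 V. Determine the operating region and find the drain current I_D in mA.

V_ov = V_SG − |V_th| = 2.08 − 1.16 = 0.92 V.
Since V_SD = 0.0821 V < V_ov = 0.92 V, the device is in the triode region.
I_D = k_p [V_ov · V_SD − ½ V_SD²] = 4.06 × [0.92 × 0.0821 − 0.5 × 0.0821²] = 0.293 mA.

Triode; I_D = 0.293 mA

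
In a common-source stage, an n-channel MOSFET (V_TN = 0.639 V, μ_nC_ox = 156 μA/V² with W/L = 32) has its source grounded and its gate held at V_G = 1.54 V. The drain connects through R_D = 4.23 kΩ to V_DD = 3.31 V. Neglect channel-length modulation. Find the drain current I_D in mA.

I_D = 0.739 mA

V_GS = V_G = 1.54 V, so V_ov = 1.54 − 0.639 = 0.901 V.
k_n = μ_nC_ox · (W/L) = 4.992 mA/V².
Assume saturation: I_D = ½ k_n V_ov² = 0.5 × 4.992 × 0.901² = 2.03 mA, giving V_DS = V_DD − I_D R_D = 3.31 − 2.03 × 4.23 = -5.26 V.
But -5.26 V < V_ov = 0.901 V, so the device is actually in triode.
In triode I_D = k_n[V_ov V_DS − ½ V_DS²] and I_D = (V_DD − V_DS)/R_D. Equating: 10.6 V_DS² − 20.03 V_DS + 3.31 = 0, giving V_DS = 0.183 V (the root below V_ov).
I_D = (3.31 − 0.183) / 4.23 = 0.739 mA.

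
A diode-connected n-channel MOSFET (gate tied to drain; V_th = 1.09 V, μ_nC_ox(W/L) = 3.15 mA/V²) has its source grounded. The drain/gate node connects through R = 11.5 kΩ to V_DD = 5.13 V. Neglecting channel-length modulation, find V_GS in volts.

V_GS = 1.54 V

With gate tied to drain, V_GS = V_DS ≥ V_GS − V_th, so the device is in saturation.
KCL at the drain: ½ k_n (V_GS − V_th)² = (V_DD − V_GS)/R.
Let x = V_GS − 1.09. Then 18.1 x² + x − 4.04 = 0, giving x = 0.445 V (positive root), so V_GS = 1.54 V.
I_D = (V_DD − V_GS)/R = (5.13 − 1.54) / 11.5 = 0.313 mA.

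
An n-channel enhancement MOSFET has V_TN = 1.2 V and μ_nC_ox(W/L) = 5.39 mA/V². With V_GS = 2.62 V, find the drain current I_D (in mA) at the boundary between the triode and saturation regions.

At the boundary V_DS = V_ov = V_GS − V_TN = 2.62 − 1.2 = 1.42 V.
I_D = ½ k_n V_ov² = 0.5 × 5.39 × 1.42² = 5.43 mA.

I_D = 5.43 mA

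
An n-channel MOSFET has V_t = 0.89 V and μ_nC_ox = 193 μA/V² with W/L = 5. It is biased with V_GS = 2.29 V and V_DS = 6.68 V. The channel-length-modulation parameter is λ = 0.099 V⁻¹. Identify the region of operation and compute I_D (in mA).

Saturation; I_D = 1.57 mA

k_n = μ_nC_ox · (W/L) = 0.965 mA/V².
V_ov = V_GS − V_t = 2.29 − 0.89 = 1.4 V.
Since V_DS = 6.68 V ≥ V_ov = 1.4 V, the device is in saturation.
I_D = ½ k_n V_ov² (1 + λ V_DS) = 0.5 × 0.965 × 1.4² × (1 + 0.099 × 6.68) = 1.57 mA.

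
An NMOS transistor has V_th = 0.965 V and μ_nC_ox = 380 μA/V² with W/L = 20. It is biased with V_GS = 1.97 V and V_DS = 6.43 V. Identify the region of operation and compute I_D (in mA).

Saturation; I_D = 3.84 mA

k_n = μ_nC_ox · (W/L) = 7.6 mA/V².
V_ov = V_GS − V_th = 1.97 − 0.965 = 1 V.
Since V_DS = 6.43 V ≥ V_ov = 1 V, the device is in saturation.
I_D = ½ k_n V_ov² = 0.5 × 7.6 × 1² = 3.84 mA.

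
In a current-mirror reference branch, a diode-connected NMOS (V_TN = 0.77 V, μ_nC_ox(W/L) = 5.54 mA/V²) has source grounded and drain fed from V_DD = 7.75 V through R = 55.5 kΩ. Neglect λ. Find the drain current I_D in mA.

I_D = 0.122 mA

With gate tied to drain, V_GS = V_DS ≥ V_GS − V_TN, so the device is in saturation.
KCL at the drain: ½ k_n (V_GS − V_TN)² = (V_DD − V_GS)/R.
Let x = V_GS − 0.77. Then 154 x² + x − 6.98 = 0, giving x = 0.21 V (positive root), so V_GS = 0.98 V.
I_D = (V_DD − V_GS)/R = (7.75 − 0.98) / 55.5 = 0.122 mA.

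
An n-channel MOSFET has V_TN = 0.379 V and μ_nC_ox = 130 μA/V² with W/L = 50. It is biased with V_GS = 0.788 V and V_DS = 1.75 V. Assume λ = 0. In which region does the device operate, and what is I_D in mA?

k_n = μ_nC_ox · (W/L) = 6.5 mA/V².
V_ov = V_GS − V_TN = 0.788 − 0.379 = 0.409 V.
Since V_DS = 1.75 V ≥ V_ov = 0.409 V, the device is in saturation.
I_D = ½ k_n V_ov² = 0.5 × 6.5 × 0.409² = 0.544 mA.

Saturation; I_D = 0.544 mA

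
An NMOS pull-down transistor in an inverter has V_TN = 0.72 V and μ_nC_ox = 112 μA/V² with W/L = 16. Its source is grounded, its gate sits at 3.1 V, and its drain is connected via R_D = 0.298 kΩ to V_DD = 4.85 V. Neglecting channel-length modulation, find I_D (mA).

V_GS = V_G = 3.1 V, so V_ov = 3.1 − 0.72 = 2.38 V.
k_n = μ_nC_ox · (W/L) = 1.792 mA/V².
Assume saturation: I_D = ½ k_n V_ov² = 0.5 × 1.792 × 2.38² = 5.08 mA, giving V_DS = V_DD − I_D R_D = 4.85 − 5.08 × 0.298 = 3.34 V.
V_DS = 3.34 V ≥ V_ov = 2.38 V, confirming saturation.

I_D = 5.08 mA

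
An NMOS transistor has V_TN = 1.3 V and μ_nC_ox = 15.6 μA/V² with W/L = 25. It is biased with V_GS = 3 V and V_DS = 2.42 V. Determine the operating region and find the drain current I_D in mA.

k_n = μ_nC_ox · (W/L) = 0.39 mA/V².
V_ov = V_GS − V_TN = 3 − 1.3 = 1.7 V.
Since V_DS = 2.42 V ≥ V_ov = 1.7 V, the device is in saturation.
I_D = ½ k_n V_ov² = 0.5 × 0.39 × 1.7² = 0.564 mA.

Saturation; I_D = 0.564 mA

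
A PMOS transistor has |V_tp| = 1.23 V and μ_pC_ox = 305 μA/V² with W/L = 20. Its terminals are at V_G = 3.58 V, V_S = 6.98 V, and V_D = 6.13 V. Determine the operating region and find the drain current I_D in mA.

Triode; I_D = 9.05 mA

V_SG = V_S − V_G = 6.98 − 3.58 = 3.4 V; V_SD = V_S − V_D = 6.98 − 6.13 = 0.85 V.
k_p = μ_pC_ox · (W/L) = 6.1 mA/V².
V_ov = V_SG − |V_tp| = 3.4 − 1.23 = 2.17 V.
Since V_SD = 0.85 V < V_ov = 2.17 V, the device is in the triode region.
I_D = k_p [V_ov · V_SD − ½ V_SD²] = 6.1 × [2.17 × 0.85 − 0.5 × 0.85²] = 9.05 mA.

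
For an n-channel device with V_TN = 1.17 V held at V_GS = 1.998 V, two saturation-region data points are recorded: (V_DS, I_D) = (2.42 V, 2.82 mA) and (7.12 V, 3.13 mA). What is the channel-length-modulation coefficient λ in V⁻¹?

λ = 0.0248 V⁻¹

With V_GS fixed, I_D ∝ (1 + λ V_DS) in saturation, so I_D2/I_D1 = (1 + λ V_DS2)/(1 + λ V_DS1).
3.13/2.82 = 1.11 = (1 + 7.12 λ)/(1 + 2.42 λ).
Solving: λ (I_D1 V_DS2 − I_D2 V_DS1) = I_D2 − I_D1, so λ = (3.13 − 2.82) / (2.82 × 7.12 − 3.13 × 2.42) = 0.31 / 12.5 = 0.0248 V⁻¹.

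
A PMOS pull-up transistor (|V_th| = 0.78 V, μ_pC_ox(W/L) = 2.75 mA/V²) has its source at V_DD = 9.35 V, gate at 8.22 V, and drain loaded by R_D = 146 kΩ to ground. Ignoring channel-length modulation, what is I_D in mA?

I_D = 0.0635 mA

V_SG = V_DD − V_G = 9.35 − 8.22 = 1.13 V, so V_ov = 1.13 − 0.78 = 0.35 V.
Assume saturation: I_D = ½ k_p V_ov² = 0.5 × 2.75 × 0.35² = 0.168 mA, giving V_SD = V_DD − I_D R_D = 9.35 − 0.168 × 146 = -15.2 V.
But -15.2 V < V_ov = 0.35 V, so the device is actually in triode.
In triode I_D = k_p[V_ov V_SD − ½ V_SD²] and I_D = (V_DD − V_SD)/R_D. Equating: 201 V_SD² − 141.5 V_SD + 9.35 = 0, giving V_SD = 0.0738 V (the root below V_ov).
I_D = (9.35 − 0.0738) / 146 = 0.0635 mA.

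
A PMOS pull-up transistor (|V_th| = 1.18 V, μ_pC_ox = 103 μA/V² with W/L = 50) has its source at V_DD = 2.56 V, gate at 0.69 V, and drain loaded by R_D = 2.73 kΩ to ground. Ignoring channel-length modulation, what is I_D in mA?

V_SG = V_DD − V_G = 2.56 − 0.69 = 1.87 V, so V_ov = 1.87 − 1.18 = 0.69 V.
k_p = μ_pC_ox · (W/L) = 5.15 mA/V².
Assume saturation: I_D = ½ k_p V_ov² = 0.5 × 5.15 × 0.69² = 1.23 mA, giving V_SD = V_DD − I_D R_D = 2.56 − 1.23 × 2.73 = -0.787 V.
But -0.787 V < V_ov = 0.69 V, so the device is actually in triode.
In triode I_D = k_p[V_ov V_SD − ½ V_SD²] and I_D = (V_DD − V_SD)/R_D. Equating: 7.03 V_SD² − 10.7 V_SD + 2.56 = 0, giving V_SD = 0.297 V (the root below V_ov).
I_D = (2.56 − 0.297) / 2.73 = 0.829 mA.

I_D = 0.829 mA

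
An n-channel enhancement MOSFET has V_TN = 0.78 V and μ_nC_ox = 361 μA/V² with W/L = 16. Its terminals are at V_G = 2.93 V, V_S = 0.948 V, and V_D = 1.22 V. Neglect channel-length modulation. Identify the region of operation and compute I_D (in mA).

Triode; I_D = 1.67 mA

V_GS = V_G − V_S = 2.93 − 0.948 = 1.98 V; V_DS = V_D − V_S = 1.22 − 0.948 = 0.272 V.
k_n = μ_nC_ox · (W/L) = 5.776 mA/V².
V_ov = V_GS − V_TN = 1.98 − 0.78 = 1.2 V.
Since V_DS = 0.272 V < V_ov = 1.2 V, the device is in the triode region.
I_D = k_n [V_ov · V_DS − ½ V_DS²] = 5.776 × [1.2 × 0.272 − 0.5 × 0.272²] = 1.67 mA.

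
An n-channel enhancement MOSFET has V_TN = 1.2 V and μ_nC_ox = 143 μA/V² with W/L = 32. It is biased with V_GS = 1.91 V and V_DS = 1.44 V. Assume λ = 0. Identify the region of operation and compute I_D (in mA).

Saturation; I_D = 1.15 mA

k_n = μ_nC_ox · (W/L) = 4.576 mA/V².
V_ov = V_GS − V_TN = 1.91 − 1.2 = 0.71 V.
Since V_DS = 1.44 V ≥ V_ov = 0.71 V, the device is in saturation.
I_D = ½ k_n V_ov² = 0.5 × 4.576 × 0.71² = 1.15 mA.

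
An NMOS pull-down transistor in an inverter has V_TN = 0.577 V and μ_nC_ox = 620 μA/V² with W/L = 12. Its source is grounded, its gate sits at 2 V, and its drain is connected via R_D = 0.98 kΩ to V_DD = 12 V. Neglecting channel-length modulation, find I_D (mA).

I_D = 7.53 mA

V_GS = V_G = 2 V, so V_ov = 2 − 0.577 = 1.42 V.
k_n = μ_nC_ox · (W/L) = 7.44 mA/V².
Assume saturation: I_D = ½ k_n V_ov² = 0.5 × 7.44 × 1.42² = 7.53 mA, giving V_DS = V_DD − I_D R_D = 12 − 7.53 × 0.98 = 4.62 V.
V_DS = 4.62 V ≥ V_ov = 1.42 V, confirming saturation.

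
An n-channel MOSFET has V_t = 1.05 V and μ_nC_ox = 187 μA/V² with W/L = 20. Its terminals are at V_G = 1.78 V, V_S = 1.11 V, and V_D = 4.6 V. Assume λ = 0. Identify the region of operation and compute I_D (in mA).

Cutoff; I_D = 0 mA

V_GS = V_G − V_S = 1.78 − 1.11 = 0.67 V; V_DS = V_D − V_S = 4.6 − 1.11 = 3.49 V.
V_GS = 0.67 V < V_t = 1.05 V, so the transistor is in cutoff.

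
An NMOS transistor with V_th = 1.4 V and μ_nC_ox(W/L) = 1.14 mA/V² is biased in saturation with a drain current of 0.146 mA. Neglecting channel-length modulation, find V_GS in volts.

V_GS = 1.91 V

In saturation I_D = ½ k_n (V_GS − V_th)², so V_GS − V_th = √(2 I_D / k_n) = √(2 × 0.146 / 1.14) = 0.506 V.
V_GS = 1.4 + 0.506 = 1.91 V.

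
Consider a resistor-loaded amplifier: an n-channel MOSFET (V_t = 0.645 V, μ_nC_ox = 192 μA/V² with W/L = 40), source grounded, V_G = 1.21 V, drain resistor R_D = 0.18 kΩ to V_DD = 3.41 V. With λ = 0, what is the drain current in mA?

V_GS = V_G = 1.21 V, so V_ov = 1.21 − 0.645 = 0.565 V.
k_n = μ_nC_ox · (W/L) = 7.68 mA/V².
Assume saturation: I_D = ½ k_n V_ov² = 0.5 × 7.68 × 0.565² = 1.23 mA, giving V_DS = V_DD − I_D R_D = 3.41 − 1.23 × 0.18 = 3.19 V.
V_DS = 3.19 V ≥ V_ov = 0.565 V, confirming saturation.

I_D = 1.23 mA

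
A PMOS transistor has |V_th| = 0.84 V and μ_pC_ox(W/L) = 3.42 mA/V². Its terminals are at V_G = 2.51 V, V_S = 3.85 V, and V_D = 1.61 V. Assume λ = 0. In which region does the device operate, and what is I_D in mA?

Saturation; I_D = 0.428 mA

V_SG = V_S − V_G = 3.85 − 2.51 = 1.34 V; V_SD = V_S − V_D = 3.85 − 1.61 = 2.24 V.
V_ov = V_SG − |V_th| = 1.34 − 0.84 = 0.5 V.
Since V_SD = 2.24 V ≥ V_ov = 0.5 V, the device is in saturation.
I_D = ½ k_p V_ov² = 0.5 × 3.42 × 0.5² = 0.428 mA.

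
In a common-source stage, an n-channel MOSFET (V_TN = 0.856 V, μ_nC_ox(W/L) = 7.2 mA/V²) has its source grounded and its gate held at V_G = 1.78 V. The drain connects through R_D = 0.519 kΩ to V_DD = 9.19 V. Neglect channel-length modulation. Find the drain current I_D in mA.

V_GS = V_G = 1.78 V, so V_ov = 1.78 − 0.856 = 0.924 V.
Assume saturation: I_D = ½ k_n V_ov² = 0.5 × 7.2 × 0.924² = 3.07 mA, giving V_DS = V_DD − I_D R_D = 9.19 − 3.07 × 0.519 = 7.59 V.
V_DS = 7.59 V ≥ V_ov = 0.924 V, confirming saturation.

I_D = 3.07 mA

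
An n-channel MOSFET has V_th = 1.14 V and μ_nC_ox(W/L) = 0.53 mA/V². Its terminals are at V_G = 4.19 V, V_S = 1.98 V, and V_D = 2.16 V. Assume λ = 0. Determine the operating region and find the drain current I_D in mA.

V_GS = V_G − V_S = 4.19 − 1.98 = 2.21 V; V_DS = V_D − V_S = 2.16 − 1.98 = 0.18 V.
V_ov = V_GS − V_th = 2.21 − 1.14 = 1.07 V.
Since V_DS = 0.18 V < V_ov = 1.07 V, the device is in the triode region.
I_D = k_n [V_ov · V_DS − ½ V_DS²] = 0.53 × [1.07 × 0.18 − 0.5 × 0.18²] = 0.0935 mA.

Triode; I_D = 0.0935 mA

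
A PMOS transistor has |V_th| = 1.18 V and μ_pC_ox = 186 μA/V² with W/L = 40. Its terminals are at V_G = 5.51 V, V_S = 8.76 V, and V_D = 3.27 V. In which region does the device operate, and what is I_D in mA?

Saturation; I_D = 15.9 mA

V_SG = V_S − V_G = 8.76 − 5.51 = 3.25 V; V_SD = V_S − V_D = 8.76 − 3.27 = 5.49 V.
k_p = μ_pC_ox · (W/L) = 7.44 mA/V².
V_ov = V_SG − |V_th| = 3.25 − 1.18 = 2.07 V.
Since V_SD = 5.49 V ≥ V_ov = 2.07 V, the device is in saturation.
I_D = ½ k_p V_ov² = 0.5 × 7.44 × 2.07² = 15.9 mA.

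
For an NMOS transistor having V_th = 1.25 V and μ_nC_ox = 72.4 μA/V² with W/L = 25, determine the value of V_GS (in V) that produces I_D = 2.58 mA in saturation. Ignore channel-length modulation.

k_n = μ_nC_ox · (W/L) = 1.81 mA/V².
In saturation I_D = ½ k_n (V_GS − V_th)², so V_GS − V_th = √(2 I_D / k_n) = √(2 × 2.58 / 1.81) = 1.69 V.
V_GS = 1.25 + 1.69 = 2.94 V.

V_GS = 2.94 V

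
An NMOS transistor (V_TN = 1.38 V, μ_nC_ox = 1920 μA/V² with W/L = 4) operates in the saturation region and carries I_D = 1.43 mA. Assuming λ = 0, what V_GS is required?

V_GS = 1.99 V

k_n = μ_nC_ox · (W/L) = 7.68 mA/V².
In saturation I_D = ½ k_n (V_GS − V_TN)², so V_GS − V_TN = √(2 I_D / k_n) = √(2 × 1.43 / 7.68) = 0.61 V.
V_GS = 1.38 + 0.61 = 1.99 V.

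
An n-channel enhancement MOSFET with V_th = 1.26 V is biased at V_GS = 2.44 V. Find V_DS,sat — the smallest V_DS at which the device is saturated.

V_DS,sat = 1.18 V

The boundary between triode and saturation is V_DS = V_GS − V_th = V_ov.
V_ov = 2.44 − 1.26 = 1.18 V.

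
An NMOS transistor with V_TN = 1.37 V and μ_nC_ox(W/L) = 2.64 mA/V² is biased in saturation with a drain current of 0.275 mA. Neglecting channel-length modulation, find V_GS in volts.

In saturation I_D = ½ k_n (V_GS − V_TN)², so V_GS − V_TN = √(2 I_D / k_n) = √(2 × 0.275 / 2.64) = 0.456 V.
V_GS = 1.37 + 0.456 = 1.83 V.

V_GS = 1.83 V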